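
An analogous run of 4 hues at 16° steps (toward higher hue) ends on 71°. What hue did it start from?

3 steps of 16° (toward higher hue) give a net shift of +48°.
Start = end − shift: 71 − 48 = 23°

23°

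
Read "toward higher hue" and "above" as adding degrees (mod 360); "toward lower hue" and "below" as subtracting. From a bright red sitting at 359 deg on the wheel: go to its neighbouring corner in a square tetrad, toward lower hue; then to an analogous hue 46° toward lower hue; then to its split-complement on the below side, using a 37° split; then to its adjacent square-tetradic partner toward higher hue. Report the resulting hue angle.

square ↓ −90°: 359 − 90 = 269°
analog 46° ↓ −46°: 269 − 46 = 223°
split-comp 37° ↓ +143°: 223 + 143 = 366 → 366 − 360 = 6°
square ↑ +90°: 6 + 90 = 96°

96°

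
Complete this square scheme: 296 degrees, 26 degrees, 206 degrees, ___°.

A square tetradic scheme places four hues every 90°.
The full set through 26° is {26°, 116°, 206°, 296°}.
Given {26°, 206°, 296°}, the missing hue is 116°.

116°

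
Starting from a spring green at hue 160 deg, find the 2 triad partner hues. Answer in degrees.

160 + 120 = 280°
160 + 240 = 400 → 400 − 360 = 40°

280° and 40°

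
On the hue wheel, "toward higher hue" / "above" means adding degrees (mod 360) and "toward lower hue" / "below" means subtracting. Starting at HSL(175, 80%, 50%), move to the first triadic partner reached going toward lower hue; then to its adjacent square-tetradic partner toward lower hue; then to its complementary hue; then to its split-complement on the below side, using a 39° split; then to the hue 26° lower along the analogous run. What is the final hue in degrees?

−120° (triadic ↓): 175 − 120 = 55°
−90° (square ↓): 55 − 90 = -35 → -35 + 360 = 325°
+180° (complement): 325 + 180 = 505 → 505 − 360 = 145°
+141° (split-comp 39° ↓): 145 + 141 = 286°
−26° (analog 26° ↓): 286 − 26 = 260°

260°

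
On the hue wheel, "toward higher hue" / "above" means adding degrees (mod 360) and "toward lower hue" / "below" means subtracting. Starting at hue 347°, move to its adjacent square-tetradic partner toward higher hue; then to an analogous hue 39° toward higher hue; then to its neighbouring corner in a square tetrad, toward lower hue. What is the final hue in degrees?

+90° (square ↑): 347 + 90 = 437 → 437 − 360 = 77°
+39° (analog 39° ↑): 77 + 39 = 116°
−90° (square ↓): 116 − 90 = 26°

26°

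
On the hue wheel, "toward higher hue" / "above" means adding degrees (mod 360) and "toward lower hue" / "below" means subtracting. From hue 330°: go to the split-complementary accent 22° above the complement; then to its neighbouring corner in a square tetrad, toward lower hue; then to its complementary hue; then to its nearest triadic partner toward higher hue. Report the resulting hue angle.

+202° (split-comp 22° ↑): 330 + 202 = 532 → 532 − 360 = 172°
−90° (square ↓): 172 − 90 = 82°
+180° (complement): 82 + 180 = 262°
+120° (triadic ↑): 262 + 120 = 382 → 382 − 360 = 22°

22°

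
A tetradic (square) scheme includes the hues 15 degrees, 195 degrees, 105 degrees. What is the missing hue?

285°

A square tetradic scheme places four hues every 90°.
The full set through 15° is {15°, 105°, 195°, 285°}.
Given {15°, 105°, 195°}, the missing hue is 285°.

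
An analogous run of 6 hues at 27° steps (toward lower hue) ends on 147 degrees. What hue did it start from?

282°

5 steps of 27° (toward lower hue) give a net shift of −135°.
Start = end − shift: 147 + 135 = 282°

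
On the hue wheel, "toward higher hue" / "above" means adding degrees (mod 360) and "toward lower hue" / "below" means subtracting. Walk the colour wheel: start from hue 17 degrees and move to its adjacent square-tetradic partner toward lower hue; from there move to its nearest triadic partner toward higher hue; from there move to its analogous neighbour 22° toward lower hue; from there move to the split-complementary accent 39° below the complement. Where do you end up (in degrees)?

17 − 90 = -73 → -73 + 360 = 287°   (square ↓)
287 + 120 = 407 → 407 − 360 = 47°   (triadic ↑)
47 − 22 = 25°   (analog 22° ↓)
25 + 141 = 166°   (split-comp 39° ↓)

166°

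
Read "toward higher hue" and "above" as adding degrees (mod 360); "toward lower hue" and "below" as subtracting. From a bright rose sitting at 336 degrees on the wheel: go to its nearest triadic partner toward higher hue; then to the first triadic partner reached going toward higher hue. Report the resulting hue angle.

triadic ↑ +120°: 336 + 120 = 456 → 456 − 360 = 96°
triadic ↑ +120°: 96 + 120 = 216°

216°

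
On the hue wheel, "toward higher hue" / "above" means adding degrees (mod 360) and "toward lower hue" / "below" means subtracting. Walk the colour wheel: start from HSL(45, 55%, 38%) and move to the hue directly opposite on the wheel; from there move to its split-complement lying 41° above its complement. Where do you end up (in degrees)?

86°

+180° (complement): 45 + 180 = 225°
+221° (split-comp 41° ↑): 225 + 221 = 446 → 446 − 360 = 86°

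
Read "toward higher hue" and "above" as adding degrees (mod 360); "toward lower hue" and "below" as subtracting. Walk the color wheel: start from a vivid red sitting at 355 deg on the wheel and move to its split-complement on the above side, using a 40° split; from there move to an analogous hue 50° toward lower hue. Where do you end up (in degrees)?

split-comp 40° ↑ +220°: 355 + 220 = 575 → 575 − 360 = 215°
analog 50° ↓ −50°: 215 − 50 = 165°

165°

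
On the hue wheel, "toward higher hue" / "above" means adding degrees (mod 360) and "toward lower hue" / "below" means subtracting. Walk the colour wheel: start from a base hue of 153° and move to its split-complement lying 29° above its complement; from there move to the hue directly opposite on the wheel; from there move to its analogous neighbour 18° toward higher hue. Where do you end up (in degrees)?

200°

153 + 209 = 362 → 362 − 360 = 2°   (split-comp 29° ↑)
2 + 180 = 182°   (complement)
182 + 18 = 200°   (analog 18° ↑)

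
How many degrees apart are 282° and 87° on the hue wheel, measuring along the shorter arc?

165°

|282 − 87| = 195.
The shorter arc is 360 − 195 = 165°.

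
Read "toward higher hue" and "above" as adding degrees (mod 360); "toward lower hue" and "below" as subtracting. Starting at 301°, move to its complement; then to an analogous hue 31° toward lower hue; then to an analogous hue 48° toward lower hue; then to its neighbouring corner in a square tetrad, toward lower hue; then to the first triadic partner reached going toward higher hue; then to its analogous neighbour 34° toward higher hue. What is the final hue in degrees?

+180° (complement): 301 + 180 = 481 → 481 − 360 = 121°
−31° (analog 31° ↓): 121 − 31 = 90°
−48° (analog 48° ↓): 90 − 48 = 42°
−90° (square ↓): 42 − 90 = -48 → -48 + 360 = 312°
+120° (triadic ↑): 312 + 120 = 432 → 432 − 360 = 72°
+34° (analog 34° ↑): 72 + 34 = 106°

106°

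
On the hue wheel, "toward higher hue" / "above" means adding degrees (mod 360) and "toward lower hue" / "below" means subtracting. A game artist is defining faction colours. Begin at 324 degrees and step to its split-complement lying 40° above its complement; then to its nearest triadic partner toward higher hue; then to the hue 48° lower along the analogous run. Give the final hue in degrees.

256°

split-comp 40° ↑ +220°: 324 + 220 = 544 → 544 − 360 = 184°
triadic ↑ +120°: 184 + 120 = 304°
analog 48° ↓ −48°: 304 − 48 = 256°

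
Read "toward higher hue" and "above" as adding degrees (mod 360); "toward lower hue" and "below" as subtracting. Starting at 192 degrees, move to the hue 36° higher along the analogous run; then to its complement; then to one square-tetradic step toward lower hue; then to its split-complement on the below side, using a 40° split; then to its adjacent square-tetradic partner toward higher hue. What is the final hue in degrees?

192 + 36 = 228°   (analog 36° ↑)
228 + 180 = 408 → 408 − 360 = 48°   (complement)
48 − 90 = -42 → -42 + 360 = 318°   (square ↓)
318 + 140 = 458 → 458 − 360 = 98°   (split-comp 40° ↓)
98 + 90 = 188°   (square ↑)

188°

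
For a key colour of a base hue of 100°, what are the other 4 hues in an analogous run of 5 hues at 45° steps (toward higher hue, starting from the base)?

Analogous hues sit every 45° along the wheel.
100 + 45 = 145°
100 + 90 = 190°
100 + 135 = 235°
100 + 180 = 280°

145°, 190°, 235° and 280°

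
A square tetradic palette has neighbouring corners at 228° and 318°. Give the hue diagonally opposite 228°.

48°

A square tetradic scheme places four hues 90° apart; opposite corners are 180° apart.
228 + 180 = 408 → 408 − 360 = 48°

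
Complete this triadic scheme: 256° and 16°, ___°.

136°

A triad places three hues 120° apart.
The full set through 16° is {16°, 136°, 256°}.
Given {16°, 256°}, the missing hue is 136°.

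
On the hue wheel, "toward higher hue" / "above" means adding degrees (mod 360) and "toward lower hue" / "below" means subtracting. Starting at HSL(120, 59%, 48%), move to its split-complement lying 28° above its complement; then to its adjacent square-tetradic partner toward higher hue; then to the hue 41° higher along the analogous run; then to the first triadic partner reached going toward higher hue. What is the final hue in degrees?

219°

120 + 208 = 328°   (split-comp 28° ↑)
328 + 90 = 418 → 418 − 360 = 58°   (square ↑)
58 + 41 = 99°   (analog 41° ↑)
99 + 120 = 219°   (triadic ↑)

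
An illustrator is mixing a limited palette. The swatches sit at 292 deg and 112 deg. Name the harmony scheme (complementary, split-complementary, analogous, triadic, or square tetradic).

complementary

Sort the hues: 112°, 292°.
Successive gaps around the wheel: 180°, 180°.
Two hues 180° apart are complementary.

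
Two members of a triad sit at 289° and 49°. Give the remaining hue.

169°

A triad spaces three hues 120° apart.
The full set is {49°, 169°, 289°}.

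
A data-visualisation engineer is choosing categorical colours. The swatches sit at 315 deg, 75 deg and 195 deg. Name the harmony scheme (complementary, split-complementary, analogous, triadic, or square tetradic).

Sort the hues: 75°, 195°, 315°.
Successive gaps around the wheel: 120°, 120°, 120°.
Three hues equally spaced 120° apart form a triad.

triadic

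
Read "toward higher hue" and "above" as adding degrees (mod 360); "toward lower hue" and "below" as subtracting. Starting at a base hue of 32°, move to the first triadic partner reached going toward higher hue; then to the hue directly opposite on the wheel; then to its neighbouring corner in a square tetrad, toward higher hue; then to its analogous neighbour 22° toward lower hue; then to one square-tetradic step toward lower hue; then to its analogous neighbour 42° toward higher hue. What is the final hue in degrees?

352°

triadic ↑ +120°: 32 + 120 = 152°
complement +180°: 152 + 180 = 332°
square ↑ +90°: 332 + 90 = 422 → 422 − 360 = 62°
analog 22° ↓ −22°: 62 − 22 = 40°
square ↓ −90°: 40 − 90 = -50 → -50 + 360 = 310°
analog 42° ↑ +42°: 310 + 42 = 352°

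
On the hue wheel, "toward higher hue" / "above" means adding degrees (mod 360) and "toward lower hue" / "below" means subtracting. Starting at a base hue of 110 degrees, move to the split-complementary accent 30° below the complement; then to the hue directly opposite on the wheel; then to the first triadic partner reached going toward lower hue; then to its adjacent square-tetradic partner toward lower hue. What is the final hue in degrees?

110 + 150 = 260°   (split-comp 30° ↓)
260 + 180 = 440 → 440 − 360 = 80°   (complement)
80 − 120 = -40 → -40 + 360 = 320°   (triadic ↓)
320 − 90 = 230°   (square ↓)

230°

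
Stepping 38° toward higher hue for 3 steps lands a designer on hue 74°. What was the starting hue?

320°

3 steps of 38° (toward higher hue) give a net shift of +114°.
Start = end − shift: 74 − 114 = -40 → -40 + 360 = 320°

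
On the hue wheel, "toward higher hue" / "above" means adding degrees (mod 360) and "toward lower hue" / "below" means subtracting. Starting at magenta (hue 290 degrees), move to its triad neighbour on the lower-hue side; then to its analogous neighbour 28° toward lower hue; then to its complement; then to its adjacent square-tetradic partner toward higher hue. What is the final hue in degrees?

triadic ↓ −120°: 290 − 120 = 170°
analog 28° ↓ −28°: 170 − 28 = 142°
complement +180°: 142 + 180 = 322°
square ↑ +90°: 322 + 90 = 412 → 412 − 360 = 52°

52°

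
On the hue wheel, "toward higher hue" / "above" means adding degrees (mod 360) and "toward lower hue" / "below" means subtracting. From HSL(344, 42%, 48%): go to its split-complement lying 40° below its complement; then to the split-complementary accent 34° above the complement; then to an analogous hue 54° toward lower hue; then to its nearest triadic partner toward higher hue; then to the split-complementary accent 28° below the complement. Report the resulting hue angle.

196°

+140° (split-comp 40° ↓): 344 + 140 = 484 → 484 − 360 = 124°
+214° (split-comp 34° ↑): 124 + 214 = 338°
−54° (analog 54° ↓): 338 − 54 = 284°
+120° (triadic ↑): 284 + 120 = 404 → 404 − 360 = 44°
+152° (split-comp 28° ↓): 44 + 152 = 196°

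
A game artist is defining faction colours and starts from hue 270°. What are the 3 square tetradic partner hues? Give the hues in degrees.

0°, 90°, 180°

A square tetradic scheme places four hues every 90°.
270 + 90 = 360 → 360 − 360 = 0°
270 + 180 = 450 → 450 − 360 = 90°
270 + 270 = 540 → 540 − 360 = 180°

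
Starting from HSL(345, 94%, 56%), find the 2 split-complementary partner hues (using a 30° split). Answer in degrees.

135° and 195°

Split-complementary hues sit 30° either side of the complement.
Complement of 345°: 345 + 180 = 525 → 525 − 360 = 165°
165 − 30 = 135°
165 + 30 = 195°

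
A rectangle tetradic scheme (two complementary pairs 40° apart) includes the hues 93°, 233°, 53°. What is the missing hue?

A rectangular tetradic uses two complementary pairs 40° apart: offsets 0°, 40°, 180°, 220°.
Among {53°, 93°, 233°}, 53° and 233° are a 180° pair.
The remaining hue 93° needs its own complement: 93 + 180 = 273°

273°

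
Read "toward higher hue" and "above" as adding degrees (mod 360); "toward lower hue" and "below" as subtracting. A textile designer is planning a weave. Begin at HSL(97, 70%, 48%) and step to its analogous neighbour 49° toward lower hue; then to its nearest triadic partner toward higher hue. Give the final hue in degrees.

168°

−49° (analog 49° ↓): 97 − 49 = 48°
+120° (triadic ↑): 48 + 120 = 168°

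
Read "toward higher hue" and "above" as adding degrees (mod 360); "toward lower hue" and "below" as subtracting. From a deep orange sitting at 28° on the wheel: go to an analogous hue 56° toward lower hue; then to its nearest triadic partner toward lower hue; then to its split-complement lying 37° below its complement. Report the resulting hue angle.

28 − 56 = -28 → -28 + 360 = 332°   (analog 56° ↓)
332 − 120 = 212°   (triadic ↓)
212 + 143 = 355°   (split-comp 37° ↓)

355°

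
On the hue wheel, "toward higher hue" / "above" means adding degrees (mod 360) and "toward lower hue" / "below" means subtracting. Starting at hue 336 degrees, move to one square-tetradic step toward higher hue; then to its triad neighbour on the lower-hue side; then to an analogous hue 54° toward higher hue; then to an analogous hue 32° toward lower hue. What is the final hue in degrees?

328°

+90° (square ↑): 336 + 90 = 426 → 426 − 360 = 66°
−120° (triadic ↓): 66 − 120 = -54 → -54 + 360 = 306°
+54° (analog 54° ↑): 306 + 54 = 360 → 360 − 360 = 0°
−32° (analog 32° ↓): 0 − 32 = -32 → -32 + 360 = 328°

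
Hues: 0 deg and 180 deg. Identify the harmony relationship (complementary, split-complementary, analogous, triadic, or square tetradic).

complementary

Sort the hues: 0°, 180°.
Successive gaps around the wheel: 180°, 180°.
Two hues 180° apart are complementary.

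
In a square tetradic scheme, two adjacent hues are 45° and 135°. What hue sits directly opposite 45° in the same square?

A square tetradic scheme places four hues 90° apart; opposite corners are 180° apart.
45 + 180 = 225°

225°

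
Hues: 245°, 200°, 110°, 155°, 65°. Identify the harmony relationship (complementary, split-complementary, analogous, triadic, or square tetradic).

Sort the hues: 65°, 110°, 155°, 200°, 245°.
Successive gaps around the wheel: 45°, 45°, 45°, 45°, 180°.
A run of hues at equal small steps (45°) with one large closing gap is an analogous group.

analogous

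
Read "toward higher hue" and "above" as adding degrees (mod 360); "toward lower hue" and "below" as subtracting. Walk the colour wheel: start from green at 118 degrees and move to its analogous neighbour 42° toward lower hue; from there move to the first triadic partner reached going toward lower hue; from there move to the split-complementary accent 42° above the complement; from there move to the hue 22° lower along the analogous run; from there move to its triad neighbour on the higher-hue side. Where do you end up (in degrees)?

276°

−42° (analog 42° ↓): 118 − 42 = 76°
−120° (triadic ↓): 76 − 120 = -44 → -44 + 360 = 316°
+222° (split-comp 42° ↑): 316 + 222 = 538 → 538 − 360 = 178°
−22° (analog 22° ↓): 178 − 22 = 156°
+120° (triadic ↑): 156 + 120 = 276°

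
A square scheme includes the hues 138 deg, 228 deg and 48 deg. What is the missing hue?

A square tetradic scheme places four hues every 90°.
The full set through 48° is {48°, 138°, 228°, 318°}.
Given {48°, 138°, 228°}, the missing hue is 318°.

318°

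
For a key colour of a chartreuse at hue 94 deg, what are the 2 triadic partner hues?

A triad places three hues 120° apart.
94 + 120 = 214°
94 + 240 = 334°

214° and 334°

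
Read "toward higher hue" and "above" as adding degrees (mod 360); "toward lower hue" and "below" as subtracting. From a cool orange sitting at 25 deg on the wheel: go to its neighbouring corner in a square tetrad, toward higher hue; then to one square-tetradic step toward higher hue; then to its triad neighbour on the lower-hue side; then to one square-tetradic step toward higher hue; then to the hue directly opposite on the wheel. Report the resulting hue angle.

355°

square ↑ +90°: 25 + 90 = 115°
square ↑ +90°: 115 + 90 = 205°
triadic ↓ −120°: 205 − 120 = 85°
square ↑ +90°: 85 + 90 = 175°
complement +180°: 175 + 180 = 355°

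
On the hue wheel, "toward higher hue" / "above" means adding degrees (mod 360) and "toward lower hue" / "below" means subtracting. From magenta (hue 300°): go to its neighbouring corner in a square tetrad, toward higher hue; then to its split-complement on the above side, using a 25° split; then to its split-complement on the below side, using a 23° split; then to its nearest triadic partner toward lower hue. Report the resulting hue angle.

272°

+90° (square ↑): 300 + 90 = 390 → 390 − 360 = 30°
+205° (split-comp 25° ↑): 30 + 205 = 235°
+157° (split-comp 23° ↓): 235 + 157 = 392 → 392 − 360 = 32°
−120° (triadic ↓): 32 − 120 = -88 → -88 + 360 = 272°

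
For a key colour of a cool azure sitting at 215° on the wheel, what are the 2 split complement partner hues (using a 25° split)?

Split-complementary hues sit 25° either side of the complement.
Complement of 215°: 215 + 180 = 395 → 395 − 360 = 35°
35 − 25 = 10°
35 + 25 = 60°

10° and 60°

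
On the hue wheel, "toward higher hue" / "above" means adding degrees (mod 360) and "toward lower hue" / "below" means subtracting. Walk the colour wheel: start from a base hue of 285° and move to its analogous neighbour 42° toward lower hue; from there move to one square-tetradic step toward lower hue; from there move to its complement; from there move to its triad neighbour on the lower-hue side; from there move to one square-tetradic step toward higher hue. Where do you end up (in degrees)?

303°

analog 42° ↓ −42°: 285 − 42 = 243°
square ↓ −90°: 243 − 90 = 153°
complement +180°: 153 + 180 = 333°
triadic ↓ −120°: 333 − 120 = 213°
square ↑ +90°: 213 + 90 = 303°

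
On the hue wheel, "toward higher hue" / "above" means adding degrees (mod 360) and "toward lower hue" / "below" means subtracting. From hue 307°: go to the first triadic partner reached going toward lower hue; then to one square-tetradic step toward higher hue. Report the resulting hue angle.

277°

307 − 120 = 187°   (triadic ↓)
187 + 90 = 277°   (square ↑)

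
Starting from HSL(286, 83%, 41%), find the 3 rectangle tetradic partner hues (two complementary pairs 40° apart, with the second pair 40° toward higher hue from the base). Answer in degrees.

326°, 106°, and 146°

A rectangular tetradic uses two complementary pairs 40° apart: offsets 0°, 40°, 180°, 220°.
286 + 40 = 326°
286 + 180 = 466 → 466 − 360 = 106°
286 + 220 = 506 → 506 − 360 = 146°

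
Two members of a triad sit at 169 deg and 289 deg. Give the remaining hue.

A triad spaces three hues 120° apart.
The full set is {49°, 169°, 289°}.

49°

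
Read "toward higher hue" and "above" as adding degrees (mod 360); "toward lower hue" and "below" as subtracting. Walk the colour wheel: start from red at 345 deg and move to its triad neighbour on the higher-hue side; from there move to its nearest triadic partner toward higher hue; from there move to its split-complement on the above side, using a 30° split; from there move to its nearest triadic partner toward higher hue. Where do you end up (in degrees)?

+120° (triadic ↑): 345 + 120 = 465 → 465 − 360 = 105°
+120° (triadic ↑): 105 + 120 = 225°
+210° (split-comp 30° ↑): 225 + 210 = 435 → 435 − 360 = 75°
+120° (triadic ↑): 75 + 120 = 195°

195°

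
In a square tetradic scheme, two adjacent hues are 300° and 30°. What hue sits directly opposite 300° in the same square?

A square tetradic scheme places four hues 90° apart; opposite corners are 180° apart.
300 + 180 = 480 → 480 − 360 = 120°

120°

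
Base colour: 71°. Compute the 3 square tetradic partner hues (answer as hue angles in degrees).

A square tetradic scheme places four hues every 90°.
71 + 90 = 161°
71 + 180 = 251°
71 + 270 = 341°

161°, 251° and 341°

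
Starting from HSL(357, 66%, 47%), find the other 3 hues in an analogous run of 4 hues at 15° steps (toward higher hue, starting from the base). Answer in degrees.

12°, 27° and 42°

357 + 15 = 372 → 372 − 360 = 12°
357 + 30 = 387 → 387 − 360 = 27°
357 + 45 = 402 → 402 − 360 = 42°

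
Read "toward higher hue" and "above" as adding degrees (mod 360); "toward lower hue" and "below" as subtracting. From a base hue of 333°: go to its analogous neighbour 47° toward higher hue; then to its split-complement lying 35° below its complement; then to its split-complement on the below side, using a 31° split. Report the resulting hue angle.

333 + 47 = 380 → 380 − 360 = 20°   (analog 47° ↑)
20 + 145 = 165°   (split-comp 35° ↓)
165 + 149 = 314°   (split-comp 31° ↓)

314°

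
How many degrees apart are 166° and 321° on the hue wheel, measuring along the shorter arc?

155°

|166 − 321| = 155.
155 ≤ 180, so the shorter arc is 155°.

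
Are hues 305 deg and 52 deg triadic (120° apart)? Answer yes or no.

no

Angular distance: |305 − 52| = 253; shorter arc = 360 − 253 = 107°.
Triadic (120° apart) requires 120°.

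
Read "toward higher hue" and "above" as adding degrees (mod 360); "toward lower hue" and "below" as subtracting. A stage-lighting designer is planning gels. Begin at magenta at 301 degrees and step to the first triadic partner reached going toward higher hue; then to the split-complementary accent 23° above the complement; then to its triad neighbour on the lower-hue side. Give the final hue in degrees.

triadic ↑ +120°: 301 + 120 = 421 → 421 − 360 = 61°
split-comp 23° ↑ +203°: 61 + 203 = 264°
triadic ↓ −120°: 264 − 120 = 144°

144°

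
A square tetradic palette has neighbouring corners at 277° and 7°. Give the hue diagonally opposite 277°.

97°

A square tetradic scheme places four hues 90° apart; opposite corners are 180° apart.
277 + 180 = 457 → 457 − 360 = 97°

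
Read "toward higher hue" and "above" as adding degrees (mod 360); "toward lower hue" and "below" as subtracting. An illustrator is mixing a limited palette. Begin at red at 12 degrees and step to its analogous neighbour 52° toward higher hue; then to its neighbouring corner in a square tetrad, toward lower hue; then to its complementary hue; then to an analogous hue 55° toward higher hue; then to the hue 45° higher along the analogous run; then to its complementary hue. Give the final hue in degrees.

analog 52° ↑ +52°: 12 + 52 = 64°
square ↓ −90°: 64 − 90 = -26 → -26 + 360 = 334°
complement +180°: 334 + 180 = 514 → 514 − 360 = 154°
analog 55° ↑ +55°: 154 + 55 = 209°
analog 45° ↑ +45°: 209 + 45 = 254°
complement +180°: 254 + 180 = 434 → 434 − 360 = 74°

74°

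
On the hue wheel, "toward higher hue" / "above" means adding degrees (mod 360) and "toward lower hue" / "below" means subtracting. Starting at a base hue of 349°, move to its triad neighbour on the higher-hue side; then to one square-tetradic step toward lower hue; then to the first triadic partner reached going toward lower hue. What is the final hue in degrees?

259°

349 + 120 = 469 → 469 − 360 = 109°   (triadic ↑)
109 − 90 = 19°   (square ↓)
19 − 120 = -101 → -101 + 360 = 259°   (triadic ↓)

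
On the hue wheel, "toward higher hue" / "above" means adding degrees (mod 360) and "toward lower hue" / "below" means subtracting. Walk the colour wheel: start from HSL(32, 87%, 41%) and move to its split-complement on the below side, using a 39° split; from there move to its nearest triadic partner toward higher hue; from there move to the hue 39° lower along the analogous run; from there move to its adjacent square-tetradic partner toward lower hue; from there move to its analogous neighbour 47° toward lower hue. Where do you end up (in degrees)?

+141° (split-comp 39° ↓): 32 + 141 = 173°
+120° (triadic ↑): 173 + 120 = 293°
−39° (analog 39° ↓): 293 − 39 = 254°
−90° (square ↓): 254 − 90 = 164°
−47° (analog 47° ↓): 164 − 47 = 117°

117°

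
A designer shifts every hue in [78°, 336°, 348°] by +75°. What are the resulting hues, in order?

153°, 51°, 63°

78 + 75 = 153°
336 + 75 = 411 → 411 − 360 = 51°
348 + 75 = 423 → 423 − 360 = 63°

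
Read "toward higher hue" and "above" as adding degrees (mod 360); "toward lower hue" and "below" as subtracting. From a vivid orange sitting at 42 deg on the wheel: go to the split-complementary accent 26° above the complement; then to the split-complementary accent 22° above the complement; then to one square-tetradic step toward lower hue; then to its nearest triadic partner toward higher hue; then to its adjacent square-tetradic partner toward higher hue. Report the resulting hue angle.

split-comp 26° ↑ +206°: 42 + 206 = 248°
split-comp 22° ↑ +202°: 248 + 202 = 450 → 450 − 360 = 90°
square ↓ −90°: 90 − 90 = 0°
triadic ↑ +120°: 0 + 120 = 120°
square ↑ +90°: 120 + 90 = 210°

210°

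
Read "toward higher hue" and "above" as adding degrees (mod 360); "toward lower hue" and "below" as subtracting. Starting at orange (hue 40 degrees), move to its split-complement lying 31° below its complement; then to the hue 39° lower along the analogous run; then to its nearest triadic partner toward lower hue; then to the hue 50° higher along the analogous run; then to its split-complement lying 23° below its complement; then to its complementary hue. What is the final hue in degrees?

57°

+149° (split-comp 31° ↓): 40 + 149 = 189°
−39° (analog 39° ↓): 189 − 39 = 150°
−120° (triadic ↓): 150 − 120 = 30°
+50° (analog 50° ↑): 30 + 50 = 80°
+157° (split-comp 23° ↓): 80 + 157 = 237°
+180° (complement): 237 + 180 = 417 → 417 − 360 = 57°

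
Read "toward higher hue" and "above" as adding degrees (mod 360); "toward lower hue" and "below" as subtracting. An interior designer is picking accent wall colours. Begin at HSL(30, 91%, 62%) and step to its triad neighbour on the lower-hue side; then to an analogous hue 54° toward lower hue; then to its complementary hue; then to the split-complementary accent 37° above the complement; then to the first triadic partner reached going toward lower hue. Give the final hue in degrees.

133°

triadic ↓ −120°: 30 − 120 = -90 → -90 + 360 = 270°
analog 54° ↓ −54°: 270 − 54 = 216°
complement +180°: 216 + 180 = 396 → 396 − 360 = 36°
split-comp 37° ↑ +217°: 36 + 217 = 253°
triadic ↓ −120°: 253 − 120 = 133°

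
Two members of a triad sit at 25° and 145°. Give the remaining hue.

A triad spaces three hues 120° apart.
The full set is {25°, 145°, 265°}.

265°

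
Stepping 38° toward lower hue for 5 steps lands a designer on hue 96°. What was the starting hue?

286°

5 steps of 38° (toward lower hue) give a net shift of −190°.
Start = end − shift: 96 + 190 = 286°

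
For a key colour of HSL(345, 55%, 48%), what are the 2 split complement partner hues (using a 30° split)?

135° and 195°

Split-complementary hues sit 30° either side of the complement.
Complement of 345°: 345 + 180 = 525 → 525 − 360 = 165°
165 − 30 = 135°
165 + 30 = 195°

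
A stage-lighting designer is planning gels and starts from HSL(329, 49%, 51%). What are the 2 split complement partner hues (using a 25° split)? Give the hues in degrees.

Split-complementary hues sit 25° either side of the complement.
Complement of 329°: 329 + 180 = 509 → 509 − 360 = 149°
149 − 25 = 124°
149 + 25 = 174°

124° and 174°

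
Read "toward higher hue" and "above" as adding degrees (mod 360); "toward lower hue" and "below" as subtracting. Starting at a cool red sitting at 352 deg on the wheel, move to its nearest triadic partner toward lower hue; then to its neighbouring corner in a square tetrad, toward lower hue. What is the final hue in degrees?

−120° (triadic ↓): 352 − 120 = 232°
−90° (square ↓): 232 − 90 = 142°

142°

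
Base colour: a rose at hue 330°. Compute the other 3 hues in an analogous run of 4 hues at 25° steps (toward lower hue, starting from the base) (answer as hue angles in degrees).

Analogous hues sit every 25° along the wheel.
330 − 25 = 305°
330 − 50 = 280°
330 − 75 = 255°

305°, 280°, 255°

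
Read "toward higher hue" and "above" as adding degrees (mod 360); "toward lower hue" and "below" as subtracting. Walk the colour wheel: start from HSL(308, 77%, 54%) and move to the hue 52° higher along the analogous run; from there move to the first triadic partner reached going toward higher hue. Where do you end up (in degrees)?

analog 52° ↑ +52°: 308 + 52 = 360 → 360 − 360 = 0°
triadic ↑ +120°: 0 + 120 = 120°

120°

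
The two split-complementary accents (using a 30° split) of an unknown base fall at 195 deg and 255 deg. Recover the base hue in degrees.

The accents sit 30° either side of the complement, so the complement is their short-arc midpoint on the wheel.
Short-arc midpoint of 195° and 255°: 225°.
Base is 180° from the complement: 225 − 180 = 45°

45°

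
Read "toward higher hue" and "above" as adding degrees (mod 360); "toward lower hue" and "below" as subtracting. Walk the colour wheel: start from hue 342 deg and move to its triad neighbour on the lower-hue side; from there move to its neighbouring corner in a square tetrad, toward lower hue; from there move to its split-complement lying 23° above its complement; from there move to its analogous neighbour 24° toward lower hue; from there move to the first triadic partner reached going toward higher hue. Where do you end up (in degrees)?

71°

−120° (triadic ↓): 342 − 120 = 222°
−90° (square ↓): 222 − 90 = 132°
+203° (split-comp 23° ↑): 132 + 203 = 335°
−24° (analog 24° ↓): 335 − 24 = 311°
+120° (triadic ↑): 311 + 120 = 431 → 431 − 360 = 71°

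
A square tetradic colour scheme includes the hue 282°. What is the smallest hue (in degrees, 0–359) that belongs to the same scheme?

12°

A square tetradic scheme places four hues every 90°.
The full set through 282° is {12°, 102°, 192°, 282°}.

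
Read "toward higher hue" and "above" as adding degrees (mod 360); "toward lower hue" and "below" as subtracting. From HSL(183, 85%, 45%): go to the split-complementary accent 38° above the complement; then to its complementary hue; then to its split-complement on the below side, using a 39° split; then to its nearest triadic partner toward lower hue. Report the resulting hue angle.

split-comp 38° ↑ +218°: 183 + 218 = 401 → 401 − 360 = 41°
complement +180°: 41 + 180 = 221°
split-comp 39° ↓ +141°: 221 + 141 = 362 → 362 − 360 = 2°
triadic ↓ −120°: 2 − 120 = -118 → -118 + 360 = 242°

242°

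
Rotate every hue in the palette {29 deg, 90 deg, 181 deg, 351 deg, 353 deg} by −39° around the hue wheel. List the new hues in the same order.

29 − 39 = -10 → -10 + 360 = 350°
90 − 39 = 51°
181 − 39 = 142°
351 − 39 = 312°
353 − 39 = 314°

350°, 51°, 142°, 312°, 314°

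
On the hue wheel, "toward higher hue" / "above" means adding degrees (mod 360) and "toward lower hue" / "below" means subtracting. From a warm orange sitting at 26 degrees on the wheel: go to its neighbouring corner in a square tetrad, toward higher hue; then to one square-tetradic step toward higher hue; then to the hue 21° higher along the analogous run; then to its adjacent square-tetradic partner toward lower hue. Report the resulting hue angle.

137°

26 + 90 = 116°   (square ↑)
116 + 90 = 206°   (square ↑)
206 + 21 = 227°   (analog 21° ↑)
227 − 90 = 137°   (square ↓)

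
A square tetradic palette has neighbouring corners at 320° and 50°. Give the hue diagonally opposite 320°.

140°

A square tetradic scheme places four hues 90° apart; opposite corners are 180° apart.
320 + 180 = 500 → 500 − 360 = 140°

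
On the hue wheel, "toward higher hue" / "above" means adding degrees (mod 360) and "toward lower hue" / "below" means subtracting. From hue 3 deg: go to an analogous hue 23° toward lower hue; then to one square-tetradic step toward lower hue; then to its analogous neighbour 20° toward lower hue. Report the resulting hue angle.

analog 23° ↓ −23°: 3 − 23 = -20 → -20 + 360 = 340°
square ↓ −90°: 340 − 90 = 250°
analog 20° ↓ −20°: 250 − 20 = 230°

230°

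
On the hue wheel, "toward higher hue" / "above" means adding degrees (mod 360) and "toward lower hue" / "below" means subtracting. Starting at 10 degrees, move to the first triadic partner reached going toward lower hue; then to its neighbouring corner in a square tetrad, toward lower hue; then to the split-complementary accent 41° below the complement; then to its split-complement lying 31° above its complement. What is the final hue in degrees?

150°

−120° (triadic ↓): 10 − 120 = -110 → -110 + 360 = 250°
−90° (square ↓): 250 − 90 = 160°
+139° (split-comp 41° ↓): 160 + 139 = 299°
+211° (split-comp 31° ↑): 299 + 211 = 510 → 510 − 360 = 150°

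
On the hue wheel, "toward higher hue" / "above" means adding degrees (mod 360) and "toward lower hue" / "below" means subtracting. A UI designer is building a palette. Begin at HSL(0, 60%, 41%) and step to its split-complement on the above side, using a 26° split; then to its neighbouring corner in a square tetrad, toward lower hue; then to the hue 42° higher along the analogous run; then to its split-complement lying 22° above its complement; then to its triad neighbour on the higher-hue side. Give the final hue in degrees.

120°

split-comp 26° ↑ +206°: 0 + 206 = 206°
square ↓ −90°: 206 − 90 = 116°
analog 42° ↑ +42°: 116 + 42 = 158°
split-comp 22° ↑ +202°: 158 + 202 = 360 → 360 − 360 = 0°
triadic ↑ +120°: 0 + 120 = 120°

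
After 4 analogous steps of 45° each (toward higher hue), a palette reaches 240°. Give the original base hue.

60°

4 steps of 45° (toward higher hue) give a net shift of +180°.
Start = end − shift: 240 − 180 = 60°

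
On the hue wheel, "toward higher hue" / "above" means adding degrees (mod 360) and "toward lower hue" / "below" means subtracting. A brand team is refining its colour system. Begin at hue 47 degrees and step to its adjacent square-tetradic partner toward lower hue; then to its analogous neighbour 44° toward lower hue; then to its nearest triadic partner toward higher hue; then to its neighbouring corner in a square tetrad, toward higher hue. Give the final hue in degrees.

47 − 90 = -43 → -43 + 360 = 317°   (square ↓)
317 − 44 = 273°   (analog 44° ↓)
273 + 120 = 393 → 393 − 360 = 33°   (triadic ↑)
33 + 90 = 123°   (square ↑)

123°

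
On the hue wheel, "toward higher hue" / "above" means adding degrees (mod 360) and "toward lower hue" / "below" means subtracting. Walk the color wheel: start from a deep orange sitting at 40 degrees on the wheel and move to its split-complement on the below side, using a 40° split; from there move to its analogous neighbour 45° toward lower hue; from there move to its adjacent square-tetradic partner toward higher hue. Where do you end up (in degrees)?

split-comp 40° ↓ +140°: 40 + 140 = 180°
analog 45° ↓ −45°: 180 − 45 = 135°
square ↑ +90°: 135 + 90 = 225°

225°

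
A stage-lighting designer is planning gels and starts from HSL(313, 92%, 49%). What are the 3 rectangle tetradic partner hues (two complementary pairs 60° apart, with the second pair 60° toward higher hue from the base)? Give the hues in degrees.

13°, 133°, and 193°

A rectangular tetradic uses two complementary pairs 60° apart: offsets 0°, 60°, 180°, 240°.
313 + 60 = 373 → 373 − 360 = 13°
313 + 180 = 493 → 493 − 360 = 133°
313 + 240 = 553 → 553 − 360 = 193°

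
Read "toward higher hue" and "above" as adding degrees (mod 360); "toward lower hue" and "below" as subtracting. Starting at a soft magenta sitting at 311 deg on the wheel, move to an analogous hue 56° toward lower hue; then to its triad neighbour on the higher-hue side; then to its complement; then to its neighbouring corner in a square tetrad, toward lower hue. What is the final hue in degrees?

analog 56° ↓ −56°: 311 − 56 = 255°
triadic ↑ +120°: 255 + 120 = 375 → 375 − 360 = 15°
complement +180°: 15 + 180 = 195°
square ↓ −90°: 195 − 90 = 105°

105°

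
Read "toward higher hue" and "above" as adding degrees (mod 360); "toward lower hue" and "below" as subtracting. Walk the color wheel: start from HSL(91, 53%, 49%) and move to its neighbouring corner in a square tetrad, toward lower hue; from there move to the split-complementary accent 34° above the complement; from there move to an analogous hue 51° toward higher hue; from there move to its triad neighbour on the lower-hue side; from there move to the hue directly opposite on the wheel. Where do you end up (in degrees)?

326°

−90° (square ↓): 91 − 90 = 1°
+214° (split-comp 34° ↑): 1 + 214 = 215°
+51° (analog 51° ↑): 215 + 51 = 266°
−120° (triadic ↓): 266 − 120 = 146°
+180° (complement): 146 + 180 = 326°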